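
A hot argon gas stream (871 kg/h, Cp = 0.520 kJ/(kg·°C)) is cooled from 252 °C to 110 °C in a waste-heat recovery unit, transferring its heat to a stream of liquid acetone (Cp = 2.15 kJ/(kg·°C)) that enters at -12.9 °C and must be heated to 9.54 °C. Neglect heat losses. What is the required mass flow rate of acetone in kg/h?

ṁ_c = 1330 kg/h

Heat released by hot stream: Q = 871 × 0.520 × (252 − 110) = 64315 kJ/h
Energy balance on cold side (adiabatic exchanger): Q = ṁ_c·Cp_c·(T_c,out − T_c,in)
ṁ_c = 64315 / [2.15 × (9.54 − -12.9)] = 1333.1 kg/h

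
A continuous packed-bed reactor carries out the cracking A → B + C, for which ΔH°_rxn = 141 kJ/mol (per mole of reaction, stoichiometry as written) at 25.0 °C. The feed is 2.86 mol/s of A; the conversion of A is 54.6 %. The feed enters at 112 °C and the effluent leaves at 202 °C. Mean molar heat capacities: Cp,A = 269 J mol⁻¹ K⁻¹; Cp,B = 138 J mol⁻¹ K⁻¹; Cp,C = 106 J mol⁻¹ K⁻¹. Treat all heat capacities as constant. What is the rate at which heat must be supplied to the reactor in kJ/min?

Q_in = 17000 kJ/min

Extent of reaction ξ = 0.546 × 2.86 = 1.5616 mol/s
Reaction term: ξ·ΔH°_rxn = 1.5616 × 141 = 220.18 kJ/s
Sensible, feed 112→25 °C: -66.933 kJ/s
Outlet flows (mol/s): A 1.2984, B 1.5616, C 1.5616
Sensible, products 25→202 °C: 129.26 kJ/s
Q = ΔH = 282.51 kJ/s = 282.51 kW
Heat supplied = 16951 kJ/min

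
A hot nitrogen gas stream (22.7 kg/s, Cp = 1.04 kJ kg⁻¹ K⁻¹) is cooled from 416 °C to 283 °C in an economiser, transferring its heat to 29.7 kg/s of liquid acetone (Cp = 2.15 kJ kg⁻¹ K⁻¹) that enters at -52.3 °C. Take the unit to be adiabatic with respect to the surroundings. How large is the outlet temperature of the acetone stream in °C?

T_c,out = -3.13 °C

Heat released by hot stream: Q = 22.7 × 1.04 × (416 − 283) = 3139.9 kJ/s
Energy balance on cold side (adiabatic exchanger): Q = ṁ_c·Cp_c·(T_c,out − T_c,in)
T_c,out = -52.3 + 3139.9/(29.7 × 2.15) = -3.1282 °C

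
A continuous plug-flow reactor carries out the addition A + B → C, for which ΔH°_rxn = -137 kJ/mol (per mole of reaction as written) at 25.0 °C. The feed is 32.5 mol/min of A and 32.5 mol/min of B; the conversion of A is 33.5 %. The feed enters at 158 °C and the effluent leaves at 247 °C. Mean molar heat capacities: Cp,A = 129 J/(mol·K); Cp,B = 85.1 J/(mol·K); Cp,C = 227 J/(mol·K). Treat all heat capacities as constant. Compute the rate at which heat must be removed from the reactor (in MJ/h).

Extent of reaction ξ = 0.335 × 32.5 = 10.888 mol/min
Reaction term: ξ·ΔH°_rxn = 10.888 × -137 = -1491.6 kJ/min
Sensible, feed 158→25 °C: -925.45 kJ/min
Outlet flows (mol/min): A 21.612, B 21.612, C 10.888
Sensible, products 25→247 °C: 1575.9 kJ/min
Q = ΔH = -841.12 kJ/min = -14.019 kW
Heat removed = 50.467 MJ/h

Q_out = 50.5 MJ/h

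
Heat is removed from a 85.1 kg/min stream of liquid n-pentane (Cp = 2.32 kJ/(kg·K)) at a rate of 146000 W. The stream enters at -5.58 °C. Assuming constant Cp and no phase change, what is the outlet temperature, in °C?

Q = 146000 W = 8760 kJ/min
ΔT = Q/(ṁ·Cp) = 8760/(85.1×2.32) = 44.37 K
T_out = -5.58 − 44.37 = -49.95 °C

T_out = -49.9 °C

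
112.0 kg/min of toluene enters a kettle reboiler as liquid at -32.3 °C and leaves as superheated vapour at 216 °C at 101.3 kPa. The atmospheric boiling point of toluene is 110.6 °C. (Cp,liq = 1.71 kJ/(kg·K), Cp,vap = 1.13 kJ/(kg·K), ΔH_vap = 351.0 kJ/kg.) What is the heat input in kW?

Q = 1330 kW

liquid -32.3→110.6 °C: 244.36 kJ/kg
vaporisation at 110.6 °C: 351 kJ/kg
vapour 110.6→216 °C: 119.1 kJ/kg
Δh = 244.36 + 351 + 119.1 = 714.46 kJ/kg
Q = ṁ·Δh = 112.0 kg/min × 714.46 kJ/kg = 80020 kJ/min
|Q| = 1333.7 kW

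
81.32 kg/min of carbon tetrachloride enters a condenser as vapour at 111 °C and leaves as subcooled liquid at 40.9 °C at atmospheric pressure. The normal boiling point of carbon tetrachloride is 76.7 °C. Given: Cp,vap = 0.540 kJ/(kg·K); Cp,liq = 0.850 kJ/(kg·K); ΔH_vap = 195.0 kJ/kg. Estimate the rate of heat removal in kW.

vapour 111→76.7 °C: -18.522 kJ/kg
condensation at 76.7 °C: -195 kJ/kg
liquid 76.7→40.9 °C: -30.43 kJ/kg
Δh = -18.522 + -195 + -30.43 = -243.95 kJ/kg
Q = ṁ·Δh = 81.32 kg/min × -243.95 kJ/kg = -19838 kJ/min
|Q| = 330.64 kW

Q_c = 331 kW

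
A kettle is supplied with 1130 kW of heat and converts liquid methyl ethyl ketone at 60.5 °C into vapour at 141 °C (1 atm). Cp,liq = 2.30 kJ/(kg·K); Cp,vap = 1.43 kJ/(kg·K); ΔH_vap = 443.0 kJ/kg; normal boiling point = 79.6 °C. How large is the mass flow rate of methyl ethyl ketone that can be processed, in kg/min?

ṁ = 118 kg/min

Δh = 2.30×(79.6−60.5) + 443.0 + 1.43×(141−79.6) = 574.73 kJ/kg
Q = 1130 kW = 1130 kJ/s = 67800 kJ/min
ṁ = Q/Δh = 67800 / 574.73 = 117.97 kg/min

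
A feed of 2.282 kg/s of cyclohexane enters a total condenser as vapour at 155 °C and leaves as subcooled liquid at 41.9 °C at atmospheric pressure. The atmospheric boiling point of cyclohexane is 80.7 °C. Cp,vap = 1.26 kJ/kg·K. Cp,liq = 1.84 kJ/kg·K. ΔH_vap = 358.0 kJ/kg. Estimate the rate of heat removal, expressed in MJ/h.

vapour 155→80.7 °C: -93.618 kJ/kg
condensation at 80.7 °C: -358 kJ/kg
liquid 80.7→41.9 °C: -71.392 kJ/kg
Δh = -93.618 + -358 + -71.392 = -523.01 kJ/kg
Q = ṁ·Δh = 2.282 kg/s × -523.01 kJ/kg = -1193.5 kJ/s
|Q| = 1193.5 kW = 4296.6 MJ/h

Q_c = 4300 MJ/h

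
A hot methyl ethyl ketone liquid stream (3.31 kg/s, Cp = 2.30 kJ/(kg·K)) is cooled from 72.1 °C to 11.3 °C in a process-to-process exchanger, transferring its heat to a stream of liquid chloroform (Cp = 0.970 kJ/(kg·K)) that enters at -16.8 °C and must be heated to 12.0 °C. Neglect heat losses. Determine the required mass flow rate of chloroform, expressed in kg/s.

ṁ_c = 16.6 kg/s

Heat released by hot stream: Q = 3.31 × 2.30 × (72.1 − 11.3) = 462.87 kJ/s
Energy balance on cold side (adiabatic exchanger): Q = ṁ_c·Cp_c·(T_c,out − T_c,in)
ṁ_c = 462.87 / [0.970 × (12.0 − -16.8)] = 16.569 kg/s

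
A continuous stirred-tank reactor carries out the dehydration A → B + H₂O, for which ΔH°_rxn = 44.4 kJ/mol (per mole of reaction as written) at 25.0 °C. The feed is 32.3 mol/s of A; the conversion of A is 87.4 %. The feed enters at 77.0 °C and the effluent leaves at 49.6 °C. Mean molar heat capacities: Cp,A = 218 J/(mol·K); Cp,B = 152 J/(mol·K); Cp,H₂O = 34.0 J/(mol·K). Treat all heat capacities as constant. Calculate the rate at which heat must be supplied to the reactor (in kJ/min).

Extent of reaction ξ = 0.874 × 32.3 = 28.23 mol/s
Reaction term: ξ·ΔH°_rxn = 28.23 × 44.4 = 1253.4 kJ/s
Sensible, feed 77.0→25 °C: -366.15 kJ/s
Outlet flows (mol/s): A 4.0698, B 28.23, H₂O 28.23
Sensible, products 25→49.6 °C: 151 kJ/s
Q = ΔH = 1038.3 kJ/s = 1038.3 kW
Heat supplied = 62296 kJ/min

Q_in = 62300 kJ/min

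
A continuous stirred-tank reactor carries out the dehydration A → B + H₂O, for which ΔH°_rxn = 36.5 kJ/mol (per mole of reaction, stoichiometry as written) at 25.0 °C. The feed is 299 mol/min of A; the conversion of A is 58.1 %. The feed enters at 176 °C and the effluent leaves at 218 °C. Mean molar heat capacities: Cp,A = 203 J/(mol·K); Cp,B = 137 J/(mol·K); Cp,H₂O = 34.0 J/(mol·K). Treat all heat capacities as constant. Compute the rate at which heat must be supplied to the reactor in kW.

Extent of reaction ξ = 0.581 × 299 = 173.72 mol/min
Reaction term: ξ·ΔH°_rxn = 173.72 × 36.5 = 6340.7 kJ/min
Sensible, feed 176→25 °C: -9165.2 kJ/min
Outlet flows (mol/min): A 125.28, B 173.72, H₂O 173.72
Sensible, products 25→218 °C: 10642 kJ/min
Q = ΔH = 7817.1 kJ/min = 130.29 kW
Heat supplied = 130.29 kW

Q_in = 130 kW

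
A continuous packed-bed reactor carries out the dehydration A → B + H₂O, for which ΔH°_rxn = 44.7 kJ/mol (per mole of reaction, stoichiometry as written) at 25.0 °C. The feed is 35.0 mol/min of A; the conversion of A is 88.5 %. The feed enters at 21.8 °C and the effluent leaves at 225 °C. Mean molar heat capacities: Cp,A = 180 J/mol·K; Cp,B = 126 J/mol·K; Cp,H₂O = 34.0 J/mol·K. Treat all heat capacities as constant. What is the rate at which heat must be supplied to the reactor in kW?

Extent of reaction ξ = 0.885 × 35.0 = 30.975 mol/min
Reaction term: ξ·ΔH°_rxn = 30.975 × 44.7 = 1384.6 kJ/min
Sensible, feed 21.8→25 °C: 20.16 kJ/min
Outlet flows (mol/min): A 4.025, B 30.975, H₂O 30.975
Sensible, products 25→225 °C: 1136.1 kJ/min
Q = ΔH = 2540.8 kJ/min = 42.347 kW
Heat supplied = 42.347 kW

Q_in = 42.3 kW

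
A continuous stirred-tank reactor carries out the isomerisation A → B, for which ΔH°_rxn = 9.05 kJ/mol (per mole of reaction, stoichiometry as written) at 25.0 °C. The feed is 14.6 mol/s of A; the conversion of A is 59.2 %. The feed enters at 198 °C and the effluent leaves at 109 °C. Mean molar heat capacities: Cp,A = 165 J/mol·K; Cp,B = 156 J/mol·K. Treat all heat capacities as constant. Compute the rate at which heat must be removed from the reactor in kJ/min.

Q_out = 8560 kJ/min

Extent of reaction ξ = 0.592 × 14.6 = 8.6432 mol/s
Reaction term: ξ·ΔH°_rxn = 8.6432 × 9.05 = 78.221 kJ/s
Sensible, feed 198→25 °C: -416.76 kJ/s
Outlet flows (mol/s): A 5.9568, B 8.6432
Sensible, products 25→109 °C: 195.82 kJ/s
Q = ΔH = -142.71 kJ/s = -142.71 kW
Heat removed = 8562.9 kJ/min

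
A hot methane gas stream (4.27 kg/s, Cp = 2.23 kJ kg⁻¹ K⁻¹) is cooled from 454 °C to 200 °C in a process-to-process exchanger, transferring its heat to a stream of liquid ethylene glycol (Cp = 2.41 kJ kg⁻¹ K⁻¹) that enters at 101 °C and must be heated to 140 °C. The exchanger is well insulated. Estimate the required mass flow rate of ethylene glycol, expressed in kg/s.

Heat released by hot stream: Q = 4.27 × 2.23 × (454 − 200) = 2418.6 kJ/s
Energy balance on cold side (adiabatic exchanger): Q = ṁ_c·Cp_c·(T_c,out − T_c,in)
ṁ_c = 2418.6 / [2.41 × (140 − 101)] = 25.733 kg/s

ṁ_c = 25.7 kg/s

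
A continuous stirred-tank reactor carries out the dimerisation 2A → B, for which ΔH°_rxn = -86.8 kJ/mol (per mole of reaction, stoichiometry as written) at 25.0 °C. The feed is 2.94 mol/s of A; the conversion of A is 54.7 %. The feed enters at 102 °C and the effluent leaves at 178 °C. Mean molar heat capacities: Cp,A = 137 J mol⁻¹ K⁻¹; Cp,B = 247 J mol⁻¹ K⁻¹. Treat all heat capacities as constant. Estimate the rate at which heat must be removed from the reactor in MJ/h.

Extent of reaction ξ = 0.547 × 2.94 / 2 = 0.80409 mol/s
Reaction term: ξ·ΔH°_rxn = 0.80409 × -86.8 = -69.795 kJ/s
Sensible, feed 102→25 °C: -31.014 kJ/s
Outlet flows (mol/s): A 1.3318, B 0.80409
Sensible, products 25→178 °C: 58.304 kJ/s
Q = ΔH = -42.505 kJ/s = -42.505 kW
Heat removed = 153.02 MJ/h

Q_out = 153 MJ/h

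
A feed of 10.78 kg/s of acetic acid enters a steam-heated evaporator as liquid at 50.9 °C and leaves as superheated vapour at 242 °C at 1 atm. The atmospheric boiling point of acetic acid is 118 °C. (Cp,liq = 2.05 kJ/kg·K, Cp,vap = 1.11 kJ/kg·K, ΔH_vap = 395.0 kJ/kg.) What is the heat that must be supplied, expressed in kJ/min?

Q = 433000 kJ/min

liquid 50.9→118 °C: 137.55 kJ/kg
vaporisation at 118 °C: 395 kJ/kg
vapour 118→242 °C: 137.64 kJ/kg
Δh = 137.55 + 395 + 137.64 = 670.19 kJ/kg
Q = ṁ·Δh = 10.78 kg/s × 670.19 kJ/kg = 7224.7 kJ/s
|Q| = 7224.7 kW = 433480 kJ/min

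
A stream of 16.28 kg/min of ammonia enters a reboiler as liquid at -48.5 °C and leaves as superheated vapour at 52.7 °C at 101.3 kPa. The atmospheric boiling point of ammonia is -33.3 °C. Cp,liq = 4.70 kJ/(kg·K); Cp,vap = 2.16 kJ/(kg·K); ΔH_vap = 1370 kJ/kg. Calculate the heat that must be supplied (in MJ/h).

liquid -48.5→-33.3 °C: 71.44 kJ/kg
vaporisation at -33.3 °C: 1370 kJ/kg
vapour -33.3→52.7 °C: 185.76 kJ/kg
Δh = 71.44 + 1370 + 185.76 = 1627.2 kJ/kg
Q = ṁ·Δh = 16.28 kg/min × 1627.2 kJ/kg = 26491 kJ/min
|Q| = 441.51 kW = 1589.4 MJ/h

Q = 1590 MJ/h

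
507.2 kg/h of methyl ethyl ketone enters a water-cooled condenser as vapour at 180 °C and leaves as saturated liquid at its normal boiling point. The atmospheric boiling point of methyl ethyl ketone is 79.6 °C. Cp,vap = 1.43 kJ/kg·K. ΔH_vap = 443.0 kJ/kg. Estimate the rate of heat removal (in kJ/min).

vapour 180→79.6 °C: -143.57 kJ/kg
condensation at 79.6 °C: -443 kJ/kg
Δh = -143.57 + -443 = -586.57 kJ/kg
Q = ṁ·Δh = 507.2 kg/h × -586.57 kJ/kg = -297510 kJ/h
|Q| = 82.641 kW = 4958.5 kJ/min

Q_c = 4960 kJ/min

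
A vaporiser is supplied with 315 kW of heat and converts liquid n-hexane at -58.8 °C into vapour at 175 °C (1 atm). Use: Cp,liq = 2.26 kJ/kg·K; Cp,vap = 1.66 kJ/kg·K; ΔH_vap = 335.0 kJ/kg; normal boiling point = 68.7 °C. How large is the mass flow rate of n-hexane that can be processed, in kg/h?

Δh = 2.26×(68.7−-58.8) + 335.0 + 1.66×(175−68.7) = 799.61 kJ/kg
Q = 315 kW = 315 kJ/s = 1.134e+06 kJ/h
ṁ = Q/Δh = 1.134e+06 / 799.61 = 1418.2 kg/h

ṁ = 1420 kg/h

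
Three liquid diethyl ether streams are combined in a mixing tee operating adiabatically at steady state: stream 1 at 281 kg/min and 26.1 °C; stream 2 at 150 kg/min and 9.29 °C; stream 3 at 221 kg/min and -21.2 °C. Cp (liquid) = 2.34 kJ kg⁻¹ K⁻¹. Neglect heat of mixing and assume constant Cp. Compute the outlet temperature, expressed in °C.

Energy balance with Q = 0: Σ ṁᵢCp,ᵢ(T_out − Tᵢ) = 0
Σ ṁᵢCp,ᵢTᵢ = 281×2.34×26.1 + 150×2.34×9.29 + 221×2.34×-21.2 = 9459.2
Σ ṁᵢCp,ᵢ = 281×2.34 + 150×2.34 + 221×2.34 = 1525.7
T_out = 9459.2 / 1525.7 = 6.2 °C

T_out = 6.20 °C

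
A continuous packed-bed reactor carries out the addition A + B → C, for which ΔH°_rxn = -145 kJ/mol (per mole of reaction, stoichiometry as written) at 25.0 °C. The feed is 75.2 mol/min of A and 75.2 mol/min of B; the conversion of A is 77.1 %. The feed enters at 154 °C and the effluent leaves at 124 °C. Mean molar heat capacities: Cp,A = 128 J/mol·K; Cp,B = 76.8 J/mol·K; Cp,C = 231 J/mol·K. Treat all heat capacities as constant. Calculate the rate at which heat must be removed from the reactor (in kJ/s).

Q_out = 145 kJ/s

Extent of reaction ξ = 0.771 × 75.2 = 57.979 mol/min
Reaction term: ξ·ΔH°_rxn = 57.979 × -145 = -8407 kJ/min
Sensible, feed 154→25 °C: -1986.7 kJ/min
Outlet flows (mol/min): A 17.221, B 17.221, C 57.979
Sensible, products 25→124 °C: 1675.1 kJ/min
Q = ΔH = -8718.6 kJ/min = -145.31 kW
Heat removed = 145.31 kJ/s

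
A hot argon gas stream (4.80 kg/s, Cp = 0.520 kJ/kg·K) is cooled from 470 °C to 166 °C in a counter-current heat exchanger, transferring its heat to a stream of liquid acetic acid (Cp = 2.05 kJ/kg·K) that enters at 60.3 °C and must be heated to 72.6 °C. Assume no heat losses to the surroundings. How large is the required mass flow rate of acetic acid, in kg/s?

Heat released by hot stream: Q = 4.80 × 0.520 × (470 − 166) = 758.78 kJ/s
Energy balance on cold side (adiabatic exchanger): Q = ṁ_c·Cp_c·(T_c,out − T_c,in)
ṁ_c = 758.78 / [2.05 × (72.6 − 60.3)] = 30.093 kg/s

ṁ_c = 30.1 kg/s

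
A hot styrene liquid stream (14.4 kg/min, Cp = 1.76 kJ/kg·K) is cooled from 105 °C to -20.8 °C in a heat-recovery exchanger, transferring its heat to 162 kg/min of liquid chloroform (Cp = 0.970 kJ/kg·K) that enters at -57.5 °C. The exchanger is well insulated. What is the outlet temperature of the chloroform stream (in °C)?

T_c,out = -37.2 °C

Heat released by hot stream: Q = 14.4 × 1.76 × (105 − -20.8) = 3188.3 kJ/min
Energy balance on cold side (adiabatic exchanger): Q = ṁ_c·Cp_c·(T_c,out − T_c,in)
T_c,out = -57.5 + 3188.3/(162 × 0.970) = -37.211 °C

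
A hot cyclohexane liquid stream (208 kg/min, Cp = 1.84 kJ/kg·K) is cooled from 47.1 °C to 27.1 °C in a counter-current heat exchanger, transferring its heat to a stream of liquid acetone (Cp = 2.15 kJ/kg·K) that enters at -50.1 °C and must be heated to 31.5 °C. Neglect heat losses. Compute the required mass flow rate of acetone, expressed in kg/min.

Heat released by hot stream: Q = 208 × 1.84 × (47.1 − 27.1) = 7654.4 kJ/min
Energy balance on cold side (adiabatic exchanger): Q = ṁ_c·Cp_c·(T_c,out − T_c,in)
ṁ_c = 7654.4 / [2.15 × (31.5 − -50.1)] = 43.63 kg/min

ṁ_c = 43.6 kg/min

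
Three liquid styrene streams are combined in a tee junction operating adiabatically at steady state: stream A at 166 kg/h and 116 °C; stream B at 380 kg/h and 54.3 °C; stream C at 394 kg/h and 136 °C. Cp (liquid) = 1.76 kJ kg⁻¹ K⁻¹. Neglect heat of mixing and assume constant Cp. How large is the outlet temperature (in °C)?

No heat crosses the boundary, so H_out = H_in.
Σ ṁᵢCp,ᵢTᵢ = 166×1.76×116 + 380×1.76×54.3 + 394×1.76×136 = 164510
Σ ṁᵢCp,ᵢ = 166×1.76 + 380×1.76 + 394×1.76 = 1654.4
T_out = 164510 / 1654.4 = 99.44 °C

T_out = 99.4 °C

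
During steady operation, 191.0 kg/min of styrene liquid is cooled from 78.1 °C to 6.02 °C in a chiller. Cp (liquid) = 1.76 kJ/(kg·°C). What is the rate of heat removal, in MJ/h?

Q = ṁ·Cp·ΔT = 191.0 × 1.76 × (6.02 − 78.1) = -24230 kJ/min
Converting: 24230 / 60 s = 403.84 kW
Cooling duty = 1453.8 MJ/h

Q_c = 1450 MJ/h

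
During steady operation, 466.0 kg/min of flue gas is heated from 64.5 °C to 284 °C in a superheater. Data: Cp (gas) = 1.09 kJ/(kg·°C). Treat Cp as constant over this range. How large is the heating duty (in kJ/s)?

Q = 1860 kJ/s

Q = ṁ·Cp·ΔT = 466.0 × 1.09 × (284 − 64.5) = 111490 kJ/min
Converting: 111490 / 60 s = 1858.2 kW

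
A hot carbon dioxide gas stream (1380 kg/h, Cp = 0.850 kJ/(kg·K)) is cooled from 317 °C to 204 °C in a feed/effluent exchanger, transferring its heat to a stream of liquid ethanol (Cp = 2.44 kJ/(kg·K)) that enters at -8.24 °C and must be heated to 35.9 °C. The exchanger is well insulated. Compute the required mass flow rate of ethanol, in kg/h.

Heat released by hot stream: Q = 1380 × 0.850 × (317 − 204) = 132550 kJ/h
Energy balance on cold side (adiabatic exchanger): Q = ṁ_c·Cp_c·(T_c,out − T_c,in)
ṁ_c = 132550 / [2.44 × (35.9 − -8.24)] = 1230.7 kg/h

ṁ_c = 1230 kg/h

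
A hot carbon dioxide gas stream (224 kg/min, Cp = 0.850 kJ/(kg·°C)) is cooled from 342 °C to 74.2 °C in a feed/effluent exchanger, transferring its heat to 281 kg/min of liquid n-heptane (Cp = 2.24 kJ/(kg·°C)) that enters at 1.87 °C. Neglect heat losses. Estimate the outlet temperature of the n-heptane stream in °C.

Heat released by hot stream: Q = 224 × 0.850 × (342 − 74.2) = 50989 kJ/min
Energy balance on cold side (adiabatic exchanger): Q = ṁ_c·Cp_c·(T_c,out − T_c,in)
T_c,out = 1.87 + 50989/(281 × 2.24) = 82.877 °C

T_c,out = 82.9 °C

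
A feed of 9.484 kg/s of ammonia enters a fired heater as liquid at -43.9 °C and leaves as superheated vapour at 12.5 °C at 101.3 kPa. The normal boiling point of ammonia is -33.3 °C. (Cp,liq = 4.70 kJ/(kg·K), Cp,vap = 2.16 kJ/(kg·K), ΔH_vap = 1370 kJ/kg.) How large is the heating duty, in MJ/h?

liquid -43.9→-33.3 °C: 49.82 kJ/kg
vaporisation at -33.3 °C: 1370 kJ/kg
vapour -33.3→12.5 °C: 98.928 kJ/kg
Δh = 49.82 + 1370 + 98.928 = 1518.7 kJ/kg
Q = ṁ·Δh = 9.484 kg/s × 1518.7 kJ/kg = 14404 kJ/s
|Q| = 14404 kW = 51854 MJ/h

Q = 51900 MJ/h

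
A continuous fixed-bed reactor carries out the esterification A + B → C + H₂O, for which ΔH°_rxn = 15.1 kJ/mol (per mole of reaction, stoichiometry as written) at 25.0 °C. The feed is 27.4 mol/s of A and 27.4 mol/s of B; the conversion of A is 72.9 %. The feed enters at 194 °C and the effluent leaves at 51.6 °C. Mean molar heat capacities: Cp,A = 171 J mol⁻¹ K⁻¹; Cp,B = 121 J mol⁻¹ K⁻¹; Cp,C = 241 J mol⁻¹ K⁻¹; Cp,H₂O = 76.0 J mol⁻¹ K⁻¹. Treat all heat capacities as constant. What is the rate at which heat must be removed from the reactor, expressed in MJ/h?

Extent of reaction ξ = 0.729 × 27.4 = 19.975 mol/s
Reaction term: ξ·ΔH°_rxn = 19.975 × 15.1 = 301.62 kJ/s
Sensible, feed 194→25 °C: -1352.1 kJ/s
Outlet flows (mol/s): A 7.4254, B 7.4254, C 19.975, H₂O 19.975
Sensible, products 25→51.6 °C: 226.1 kJ/s
Q = ΔH = -824.41 kJ/s = -824.41 kW
Heat removed = 2967.9 MJ/h

Q_out = 2970 MJ/h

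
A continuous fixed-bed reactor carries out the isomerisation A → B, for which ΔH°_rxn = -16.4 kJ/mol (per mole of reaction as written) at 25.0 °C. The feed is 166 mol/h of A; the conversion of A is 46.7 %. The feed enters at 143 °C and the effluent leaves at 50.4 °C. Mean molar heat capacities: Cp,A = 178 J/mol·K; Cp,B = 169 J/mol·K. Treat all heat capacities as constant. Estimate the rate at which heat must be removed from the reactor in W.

Extent of reaction ξ = 0.467 × 166 = 77.522 mol/h
Reaction term: ξ·ΔH°_rxn = 77.522 × -16.4 = -1271.4 kJ/h
Sensible, feed 143→25 °C: -3486.7 kJ/h
Outlet flows (mol/h): A 88.478, B 77.522
Sensible, products 25→50.4 °C: 732.8 kJ/h
Q = ΔH = -4025.2 kJ/h = -1.1181 kW
Heat removed = 1118.1 W

Q_out = 1120 W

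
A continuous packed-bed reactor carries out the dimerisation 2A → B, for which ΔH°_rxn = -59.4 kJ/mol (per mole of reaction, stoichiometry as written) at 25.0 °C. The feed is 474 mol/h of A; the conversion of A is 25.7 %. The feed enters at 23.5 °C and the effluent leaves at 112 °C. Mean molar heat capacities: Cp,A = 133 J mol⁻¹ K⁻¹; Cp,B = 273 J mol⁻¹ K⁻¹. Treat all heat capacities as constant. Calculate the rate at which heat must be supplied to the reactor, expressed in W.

Extent of reaction ξ = 0.257 × 474 / 2 = 60.909 mol/h
Reaction term: ξ·ΔH°_rxn = 60.909 × -59.4 = -3618 kJ/h
Sensible, feed 23.5→25 °C: 94.563 kJ/h
Outlet flows (mol/h): A 352.18, B 60.909
Sensible, products 25→112 °C: 5521.7 kJ/h
Q = ΔH = 1998.3 kJ/h = 0.55509 kW
Heat supplied = 555.09 W

Q_in = 555 W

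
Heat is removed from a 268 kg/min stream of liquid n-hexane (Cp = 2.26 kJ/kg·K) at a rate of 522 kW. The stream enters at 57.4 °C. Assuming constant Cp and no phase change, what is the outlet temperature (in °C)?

Q = 522 kW = 31320 kJ/min
ΔT = Q/(ṁ·Cp) = 31320/(268×2.26) = 51.71 K
T_out = 57.4 − 51.71 = 5.6895 °C

T_out = 5.69 °C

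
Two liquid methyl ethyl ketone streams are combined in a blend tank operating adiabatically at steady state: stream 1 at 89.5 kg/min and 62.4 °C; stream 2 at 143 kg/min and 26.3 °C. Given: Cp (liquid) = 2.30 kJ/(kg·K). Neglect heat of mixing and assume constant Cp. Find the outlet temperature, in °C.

T_out = 40.2 °C

Energy balance with Q = 0: Σ ṁᵢCp,ᵢ(T_out − Tᵢ) = 0
Σ ṁᵢCp,ᵢTᵢ = 89.5×2.30×62.4 + 143×2.30×26.3 = 21495
Σ ṁᵢCp,ᵢ = 89.5×2.30 + 143×2.30 = 534.75
T_out = 21495 / 534.75 = 40.197 °C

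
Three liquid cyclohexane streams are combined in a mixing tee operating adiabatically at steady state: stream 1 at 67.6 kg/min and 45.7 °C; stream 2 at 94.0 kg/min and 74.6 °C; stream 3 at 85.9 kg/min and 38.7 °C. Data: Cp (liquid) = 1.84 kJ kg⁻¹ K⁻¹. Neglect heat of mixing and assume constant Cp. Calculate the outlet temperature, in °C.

No heat crosses the boundary, so H_out = H_in.
T_out = Σ ṁᵢCp,ᵢTᵢ / Σ ṁᵢCp,ᵢ
      = 24704 / 455.4 = 54.247 °C

T_out = 54.2 °C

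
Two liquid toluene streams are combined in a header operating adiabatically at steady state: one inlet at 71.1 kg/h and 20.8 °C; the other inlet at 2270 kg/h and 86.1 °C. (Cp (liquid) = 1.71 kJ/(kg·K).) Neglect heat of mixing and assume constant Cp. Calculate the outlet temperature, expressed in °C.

T_out = 84.1 °C

Adiabatic, steady state ⇒ Σ ṁᵢCp,ᵢ(T_out − Tᵢ) = 0
T_out = Σ ṁᵢCp,ᵢTᵢ / Σ ṁᵢCp,ᵢ
      = 336740 / 4003.3 = 84.117 °C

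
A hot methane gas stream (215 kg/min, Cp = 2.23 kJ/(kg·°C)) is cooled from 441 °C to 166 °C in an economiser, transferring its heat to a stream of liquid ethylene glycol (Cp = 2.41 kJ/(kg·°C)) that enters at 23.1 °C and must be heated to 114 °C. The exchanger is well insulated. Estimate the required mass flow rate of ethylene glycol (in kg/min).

ṁ_c = 602 kg/min

Heat released by hot stream: Q = 215 × 2.23 × (441 − 166) = 131850 kJ/min
Energy balance on cold side (adiabatic exchanger): Q = ṁ_c·Cp_c·(T_c,out − T_c,in)
ṁ_c = 131850 / [2.41 × (114 − 23.1)] = 601.86 kg/min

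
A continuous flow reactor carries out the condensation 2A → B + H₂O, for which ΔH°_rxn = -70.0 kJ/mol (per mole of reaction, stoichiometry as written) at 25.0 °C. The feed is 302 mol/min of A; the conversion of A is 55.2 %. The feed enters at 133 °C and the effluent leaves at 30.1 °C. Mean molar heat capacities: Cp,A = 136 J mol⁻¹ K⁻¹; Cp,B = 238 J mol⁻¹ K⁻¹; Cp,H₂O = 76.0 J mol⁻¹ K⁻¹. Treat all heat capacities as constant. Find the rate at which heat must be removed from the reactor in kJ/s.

Q_out = 167 kJ/s

Extent of reaction ξ = 0.552 × 302 / 2 = 83.352 mol/min
Reaction term: ξ·ΔH°_rxn = 83.352 × -70.0 = -5834.6 kJ/min
Sensible, feed 133→25 °C: -4435.8 kJ/min
Outlet flows (mol/min): A 135.3, B 83.352, H₂O 83.352
Sensible, products 25→30.1 °C: 227.32 kJ/min
Q = ΔH = -10043 kJ/min = -167.38 kW
Heat removed = 167.38 kJ/s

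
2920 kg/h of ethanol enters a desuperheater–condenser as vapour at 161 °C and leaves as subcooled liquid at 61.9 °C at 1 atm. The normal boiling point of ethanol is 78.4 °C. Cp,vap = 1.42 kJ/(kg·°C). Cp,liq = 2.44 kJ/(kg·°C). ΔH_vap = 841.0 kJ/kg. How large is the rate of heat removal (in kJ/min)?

Q_c = 48600 kJ/min

vapour 161→78.4 °C: -117.29 kJ/kg
condensation at 78.4 °C: -841 kJ/kg
liquid 78.4→61.9 °C: -40.26 kJ/kg
Δh = -117.29 + -841 + -40.26 = -998.55 kJ/kg
Q = ṁ·Δh = 2920 kg/h × -998.55 kJ/kg = -2.9158e+06 kJ/h
|Q| = 809.94 kW = 48596 kJ/min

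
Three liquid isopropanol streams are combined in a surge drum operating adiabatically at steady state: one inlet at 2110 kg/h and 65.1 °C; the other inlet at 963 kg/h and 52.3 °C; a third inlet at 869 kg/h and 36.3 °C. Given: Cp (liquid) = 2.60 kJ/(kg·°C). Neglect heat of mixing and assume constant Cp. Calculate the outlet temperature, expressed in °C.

No heat crosses the boundary, so H_out = H_in.
T_out = Σ ṁᵢCp,ᵢTᵢ / Σ ṁᵢCp,ᵢ
      = 570100 / 10249 = 55.624 °C

T_out = 55.6 °C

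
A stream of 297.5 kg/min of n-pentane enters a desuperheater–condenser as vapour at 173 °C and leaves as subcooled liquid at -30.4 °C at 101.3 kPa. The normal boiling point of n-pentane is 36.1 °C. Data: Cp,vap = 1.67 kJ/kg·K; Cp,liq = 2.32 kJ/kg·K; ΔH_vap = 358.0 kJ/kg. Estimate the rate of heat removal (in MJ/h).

Q_c = 13200 MJ/h

vapour 173→36.1 °C: -228.62 kJ/kg
condensation at 36.1 °C: -358 kJ/kg
liquid 36.1→-30.4 °C: -154.28 kJ/kg
Δh = -228.62 + -358 + -154.28 = -740.9 kJ/kg
Q = ṁ·Δh = 297.5 kg/min × -740.9 kJ/kg = -220420 kJ/min
|Q| = 3673.6 kW = 13225 MJ/h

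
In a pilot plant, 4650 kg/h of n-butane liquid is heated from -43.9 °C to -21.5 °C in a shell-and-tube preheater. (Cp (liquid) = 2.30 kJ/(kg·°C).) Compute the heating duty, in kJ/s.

Q = ṁ·Cp·ΔT = 4650 × 2.30 × (-21.5 − -43.9) = 239570 kJ/h
Converting: 239570 / 3600 s = 66.547 kW

Q = 66.5 kJ/s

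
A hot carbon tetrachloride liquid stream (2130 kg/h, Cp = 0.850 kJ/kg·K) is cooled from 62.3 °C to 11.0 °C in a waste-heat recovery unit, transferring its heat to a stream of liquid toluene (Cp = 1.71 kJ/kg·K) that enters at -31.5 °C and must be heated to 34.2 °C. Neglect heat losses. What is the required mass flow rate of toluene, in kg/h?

ṁ_c = 827 kg/h

Heat released by hot stream: Q = 2130 × 0.850 × (62.3 − 11.0) = 92879 kJ/h
Energy balance on cold side (adiabatic exchanger): Q = ṁ_c·Cp_c·(T_c,out − T_c,in)
ṁ_c = 92879 / [1.71 × (34.2 − -31.5)] = 826.71 kg/h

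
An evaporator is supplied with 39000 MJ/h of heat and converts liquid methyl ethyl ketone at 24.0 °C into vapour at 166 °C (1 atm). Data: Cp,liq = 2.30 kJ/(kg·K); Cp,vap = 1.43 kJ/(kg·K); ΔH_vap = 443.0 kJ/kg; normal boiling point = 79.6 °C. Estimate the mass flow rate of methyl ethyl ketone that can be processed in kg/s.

ṁ = 15.6 kg/s

Δh = 2.30×(79.6−24.0) + 443.0 + 1.43×(166−79.6) = 694.43 kJ/kg
Q = 39000 MJ/h = 10833 kJ/s = 10833 kJ/s
ṁ = Q/Δh = 10833 / 694.43 = 15.6 kg/s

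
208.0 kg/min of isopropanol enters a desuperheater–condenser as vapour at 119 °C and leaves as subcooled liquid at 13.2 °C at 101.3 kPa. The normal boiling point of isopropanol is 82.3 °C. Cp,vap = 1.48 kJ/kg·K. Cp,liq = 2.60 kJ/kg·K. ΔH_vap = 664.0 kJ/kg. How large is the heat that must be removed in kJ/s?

Q_c = 3110 kJ/s

vapour 119→82.3 °C: -54.316 kJ/kg
condensation at 82.3 °C: -664 kJ/kg
liquid 82.3→13.2 °C: -179.66 kJ/kg
Δh = -54.316 + -664 + -179.66 = -897.98 kJ/kg
Q = ṁ·Δh = 208.0 kg/min × -897.98 kJ/kg = -186780 kJ/min
|Q| = 3113 kW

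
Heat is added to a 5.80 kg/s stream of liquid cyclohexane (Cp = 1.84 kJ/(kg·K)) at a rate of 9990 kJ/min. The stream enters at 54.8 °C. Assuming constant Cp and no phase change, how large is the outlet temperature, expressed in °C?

T_out = 70.4 °C

Q = 9990 kJ/min = 166.5 kJ/s
ΔT = Q/(ṁ·Cp) = 166.5/(5.80×1.84) = 15.602 K
T_out = 54.8 + 15.602 = 70.402 °C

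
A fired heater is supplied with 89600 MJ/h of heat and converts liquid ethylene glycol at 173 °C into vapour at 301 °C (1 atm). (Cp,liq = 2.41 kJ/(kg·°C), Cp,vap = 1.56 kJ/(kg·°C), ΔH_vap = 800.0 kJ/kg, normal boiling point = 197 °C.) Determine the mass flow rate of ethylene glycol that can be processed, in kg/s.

Δh = 2.41×(197−173) + 800.0 + 1.56×(301−197) = 1020.1 kJ/kg
Q = 89600 MJ/h = 24889 kJ/s = 24889 kJ/s
ṁ = Q/Δh = 24889 / 1020.1 = 24.399 kg/s

ṁ = 24.4 kg/s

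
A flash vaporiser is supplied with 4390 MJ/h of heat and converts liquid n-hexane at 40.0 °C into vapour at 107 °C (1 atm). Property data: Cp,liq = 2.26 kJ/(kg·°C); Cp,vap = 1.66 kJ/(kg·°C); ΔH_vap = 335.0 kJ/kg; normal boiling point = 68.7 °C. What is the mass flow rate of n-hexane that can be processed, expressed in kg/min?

Δh = 2.26×(68.7−40.0) + 335.0 + 1.66×(107−68.7) = 463.44 kJ/kg
Q = 4390 MJ/h = 1219.4 kJ/s = 73167 kJ/min
ṁ = Q/Δh = 73167 / 463.44 = 157.88 kg/min

ṁ = 158 kg/min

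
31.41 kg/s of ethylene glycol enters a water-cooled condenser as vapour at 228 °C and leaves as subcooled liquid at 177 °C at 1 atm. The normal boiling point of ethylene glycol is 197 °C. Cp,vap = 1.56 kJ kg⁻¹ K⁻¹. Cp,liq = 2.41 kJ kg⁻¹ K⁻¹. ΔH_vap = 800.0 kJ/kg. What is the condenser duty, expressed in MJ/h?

Q_c = 101000 MJ/h

vapour 228→197 °C: -48.36 kJ/kg
condensation at 197 °C: -800 kJ/kg
liquid 197→177 °C: -48.2 kJ/kg
Δh = -48.36 + -800 + -48.2 = -896.56 kJ/kg
Q = ṁ·Δh = 31.41 kg/s × -896.56 kJ/kg = -28161 kJ/s
|Q| = 28161 kW = 101380 MJ/h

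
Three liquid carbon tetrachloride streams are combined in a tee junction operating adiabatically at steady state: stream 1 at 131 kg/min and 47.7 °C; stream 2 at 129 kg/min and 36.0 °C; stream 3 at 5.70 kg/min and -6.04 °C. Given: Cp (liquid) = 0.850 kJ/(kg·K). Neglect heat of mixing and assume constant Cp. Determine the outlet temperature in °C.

T_out = 40.9 °C

Adiabatic, steady state ⇒ Σ ṁᵢCp,ᵢ(T_out − Tᵢ) = 0
T_out = Σ ṁᵢCp,ᵢTᵢ / Σ ṁᵢCp,ᵢ
      = 9229.5 / 225.84 = 40.867 °C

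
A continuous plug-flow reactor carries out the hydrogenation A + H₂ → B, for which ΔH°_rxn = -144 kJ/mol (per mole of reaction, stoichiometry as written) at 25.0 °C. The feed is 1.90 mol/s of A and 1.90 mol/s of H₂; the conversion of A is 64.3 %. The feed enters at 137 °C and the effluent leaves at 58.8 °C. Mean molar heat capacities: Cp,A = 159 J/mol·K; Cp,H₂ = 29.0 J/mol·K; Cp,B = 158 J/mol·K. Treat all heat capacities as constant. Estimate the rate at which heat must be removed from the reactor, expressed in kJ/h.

Extent of reaction ξ = 0.643 × 1.90 = 1.2217 mol/s
Reaction term: ξ·ΔH°_rxn = 1.2217 × -144 = -175.92 kJ/s
Sensible, feed 137→25 °C: -40.006 kJ/s
Outlet flows (mol/s): A 0.6783, H₂ 0.6783, B 1.2217
Sensible, products 25→58.8 °C: 10.835 kJ/s
Q = ΔH = -205.1 kJ/s = -205.1 kW
Heat removed = 738350 kJ/h

Q_out = 738000 kJ/h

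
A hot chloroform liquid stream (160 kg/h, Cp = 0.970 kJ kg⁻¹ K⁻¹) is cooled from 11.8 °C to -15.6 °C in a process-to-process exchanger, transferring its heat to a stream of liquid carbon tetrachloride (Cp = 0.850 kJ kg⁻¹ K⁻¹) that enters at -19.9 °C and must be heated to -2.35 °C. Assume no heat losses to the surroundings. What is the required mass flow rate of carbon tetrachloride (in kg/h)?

Heat released by hot stream: Q = 160 × 0.970 × (11.8 − -15.6) = 4252.5 kJ/h
Energy balance on cold side (adiabatic exchanger): Q = ṁ_c·Cp_c·(T_c,out − T_c,in)
ṁ_c = 4252.5 / [0.850 × (-2.35 − -19.9)] = 285.07 kg/h

ṁ_c = 285 kg/h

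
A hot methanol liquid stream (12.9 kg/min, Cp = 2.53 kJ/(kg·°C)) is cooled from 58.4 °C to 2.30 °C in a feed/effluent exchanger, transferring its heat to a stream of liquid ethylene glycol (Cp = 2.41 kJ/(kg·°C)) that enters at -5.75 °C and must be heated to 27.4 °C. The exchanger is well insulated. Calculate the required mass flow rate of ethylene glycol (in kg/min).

Heat released by hot stream: Q = 12.9 × 2.53 × (58.4 − 2.30) = 1830.9 kJ/min
Energy balance on cold side (adiabatic exchanger): Q = ṁ_c·Cp_c·(T_c,out − T_c,in)
ṁ_c = 1830.9 / [2.41 × (27.4 − -5.75)] = 22.918 kg/min

ṁ_c = 22.9 kg/min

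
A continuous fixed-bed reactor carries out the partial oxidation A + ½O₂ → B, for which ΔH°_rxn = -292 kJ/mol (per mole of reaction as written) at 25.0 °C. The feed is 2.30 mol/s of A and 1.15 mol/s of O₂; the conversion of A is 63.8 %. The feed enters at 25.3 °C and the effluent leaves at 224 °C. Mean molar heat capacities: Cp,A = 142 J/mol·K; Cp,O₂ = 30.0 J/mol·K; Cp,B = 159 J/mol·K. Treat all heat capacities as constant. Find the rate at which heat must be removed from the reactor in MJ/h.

Q_out = 1280 MJ/h

Extent of reaction ξ = 0.638 × 2.30 = 1.4674 mol/s
Reaction term: ξ·ΔH°_rxn = 1.4674 × -292 = -428.48 kJ/s
Sensible, feed 25.3→25 °C: -0.10833 kJ/s
Outlet flows (mol/s): A 0.8326, O₂ 0.4163, B 1.4674
Sensible, products 25→224 °C: 72.443 kJ/s
Q = ΔH = -356.15 kJ/s = -356.15 kW
Heat removed = 1282.1 MJ/h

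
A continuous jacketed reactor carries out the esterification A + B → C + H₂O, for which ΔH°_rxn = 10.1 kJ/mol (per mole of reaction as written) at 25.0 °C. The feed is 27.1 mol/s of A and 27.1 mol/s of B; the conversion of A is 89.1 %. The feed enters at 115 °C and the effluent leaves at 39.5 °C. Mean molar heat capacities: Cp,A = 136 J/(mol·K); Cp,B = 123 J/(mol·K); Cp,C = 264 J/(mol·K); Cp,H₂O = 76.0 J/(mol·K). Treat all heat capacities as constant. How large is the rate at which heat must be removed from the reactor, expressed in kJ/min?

Extent of reaction ξ = 0.891 × 27.1 = 24.146 mol/s
Reaction term: ξ·ΔH°_rxn = 24.146 × 10.1 = 243.88 kJ/s
Sensible, feed 115→25 °C: -631.7 kJ/s
Outlet flows (mol/s): A 2.9539, B 2.9539, C 24.146, H₂O 24.146
Sensible, products 25→39.5 °C: 130.13 kJ/s
Q = ΔH = -257.69 kJ/s = -257.69 kW
Heat removed = 15462 kJ/min

Q_out = 15500 kJ/min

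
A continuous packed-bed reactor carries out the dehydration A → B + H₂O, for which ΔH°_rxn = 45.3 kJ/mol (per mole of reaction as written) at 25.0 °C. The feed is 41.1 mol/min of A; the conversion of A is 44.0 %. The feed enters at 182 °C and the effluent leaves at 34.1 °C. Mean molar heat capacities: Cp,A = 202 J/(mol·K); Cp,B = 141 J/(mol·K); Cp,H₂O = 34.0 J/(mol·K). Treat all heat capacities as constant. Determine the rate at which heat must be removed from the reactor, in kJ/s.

Q_out = 6.89 kJ/s

Extent of reaction ξ = 0.440 × 41.1 = 18.084 mol/min
Reaction term: ξ·ΔH°_rxn = 18.084 × 45.3 = 819.21 kJ/min
Sensible, feed 182→25 °C: -1303.4 kJ/min
Outlet flows (mol/min): A 23.016, B 18.084, H₂O 18.084
Sensible, products 25→34.1 °C: 71.107 kJ/min
Q = ΔH = -413.13 kJ/min = -6.8856 kW
Heat removed = 6.8856 kJ/s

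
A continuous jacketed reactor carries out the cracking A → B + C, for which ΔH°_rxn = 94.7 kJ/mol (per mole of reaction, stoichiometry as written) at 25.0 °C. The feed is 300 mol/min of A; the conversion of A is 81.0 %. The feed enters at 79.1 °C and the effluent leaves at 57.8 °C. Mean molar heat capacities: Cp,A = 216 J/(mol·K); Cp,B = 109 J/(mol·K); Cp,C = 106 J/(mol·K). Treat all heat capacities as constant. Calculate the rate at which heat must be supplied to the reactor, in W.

Q_in = 360000 W

Extent of reaction ξ = 0.810 × 300 = 243 mol/min
Reaction term: ξ·ΔH°_rxn = 243 × 94.7 = 23012 kJ/min
Sensible, feed 79.1→25 °C: -3505.7 kJ/min
Outlet flows (mol/min): A 57, B 243, C 243
Sensible, products 25→57.8 °C: 2117.5 kJ/min
Q = ΔH = 21624 kJ/min = 360.4 kW
Heat supplied = 360400 W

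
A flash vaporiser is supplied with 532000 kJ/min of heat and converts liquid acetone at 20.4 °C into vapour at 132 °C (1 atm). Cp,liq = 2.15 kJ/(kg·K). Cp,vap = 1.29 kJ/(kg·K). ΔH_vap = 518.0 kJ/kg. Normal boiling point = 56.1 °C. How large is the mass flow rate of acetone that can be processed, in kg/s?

Δh = 2.15×(56.1−20.4) + 518.0 + 1.29×(132−56.1) = 692.67 kJ/kg
Q = 532000 kJ/min = 8866.7 kJ/s = 8866.7 kJ/s
ṁ = Q/Δh = 8866.7 / 692.67 = 12.801 kg/s

ṁ = 12.8 kg/s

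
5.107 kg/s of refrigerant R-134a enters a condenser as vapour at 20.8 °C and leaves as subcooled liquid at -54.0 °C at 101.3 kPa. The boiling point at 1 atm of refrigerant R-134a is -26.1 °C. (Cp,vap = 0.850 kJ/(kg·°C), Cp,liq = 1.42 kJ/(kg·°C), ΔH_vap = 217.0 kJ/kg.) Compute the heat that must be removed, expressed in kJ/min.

Q_c = 90800 kJ/min

vapour 20.8→-26.1 °C: -39.865 kJ/kg
condensation at -26.1 °C: -217 kJ/kg
liquid -26.1→-54.0 °C: -39.618 kJ/kg
Δh = -39.865 + -217 + -39.618 = -296.48 kJ/kg
Q = ṁ·Δh = 5.107 kg/s × -296.48 kJ/kg = -1514.1 kJ/s
|Q| = 1514.1 kW = 90848 kJ/min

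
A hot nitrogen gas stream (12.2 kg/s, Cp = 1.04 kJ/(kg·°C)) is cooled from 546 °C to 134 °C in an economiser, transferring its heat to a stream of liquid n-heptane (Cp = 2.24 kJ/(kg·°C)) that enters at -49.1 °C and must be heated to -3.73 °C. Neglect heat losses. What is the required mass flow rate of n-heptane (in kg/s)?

Heat released by hot stream: Q = 12.2 × 1.04 × (546 − 134) = 5227.5 kJ/s
Energy balance on cold side (adiabatic exchanger): Q = ṁ_c·Cp_c·(T_c,out − T_c,in)
ṁ_c = 5227.5 / [2.24 × (-3.73 − -49.1)] = 51.437 kg/s

ṁ_c = 51.4 kg/s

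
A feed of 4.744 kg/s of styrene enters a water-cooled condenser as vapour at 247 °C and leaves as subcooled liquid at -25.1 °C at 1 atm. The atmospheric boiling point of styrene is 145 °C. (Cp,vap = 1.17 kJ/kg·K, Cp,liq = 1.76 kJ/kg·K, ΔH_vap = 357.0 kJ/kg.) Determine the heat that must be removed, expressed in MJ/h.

vapour 247→145 °C: -119.34 kJ/kg
condensation at 145 °C: -357 kJ/kg
liquid 145→-25.1 °C: -299.38 kJ/kg
Δh = -119.34 + -357 + -299.38 = -775.72 kJ/kg
Q = ṁ·Δh = 4.744 kg/s × -775.72 kJ/kg = -3680 kJ/s
|Q| = 3680 kW = 13248 MJ/h

Q_c = 13200 MJ/h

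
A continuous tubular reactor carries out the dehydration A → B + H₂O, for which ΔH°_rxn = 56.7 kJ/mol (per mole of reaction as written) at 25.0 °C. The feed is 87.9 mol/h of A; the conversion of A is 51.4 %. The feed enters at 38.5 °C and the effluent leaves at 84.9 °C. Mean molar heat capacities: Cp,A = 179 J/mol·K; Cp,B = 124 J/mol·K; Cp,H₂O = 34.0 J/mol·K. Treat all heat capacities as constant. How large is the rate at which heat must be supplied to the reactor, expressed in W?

Extent of reaction ξ = 0.514 × 87.9 = 45.181 mol/h
Reaction term: ξ·ΔH°_rxn = 45.181 × 56.7 = 2561.7 kJ/h
Sensible, feed 38.5→25 °C: -212.41 kJ/h
Outlet flows (mol/h): A 42.719, B 45.181, H₂O 45.181
Sensible, products 25→84.9 °C: 885.64 kJ/h
Q = ΔH = 3235 kJ/h = 0.8986 kW
Heat supplied = 898.6 W

Q_in = 899 W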